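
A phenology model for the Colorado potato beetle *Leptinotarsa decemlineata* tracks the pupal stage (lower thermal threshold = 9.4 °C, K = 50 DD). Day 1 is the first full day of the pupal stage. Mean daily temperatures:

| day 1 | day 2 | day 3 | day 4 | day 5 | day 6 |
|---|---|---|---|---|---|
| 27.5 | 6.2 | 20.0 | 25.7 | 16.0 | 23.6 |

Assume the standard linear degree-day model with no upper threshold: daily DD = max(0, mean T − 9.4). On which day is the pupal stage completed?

Daily DD above 9.4 °C: 18.1, 0.0, 10.6, 16.3, 6.6, 14.2.
Cumulative: 18.1, 18.1, 28.7, 45.0, 51.6, 65.8.
The total first reaches 50 DD on day 5.

day 5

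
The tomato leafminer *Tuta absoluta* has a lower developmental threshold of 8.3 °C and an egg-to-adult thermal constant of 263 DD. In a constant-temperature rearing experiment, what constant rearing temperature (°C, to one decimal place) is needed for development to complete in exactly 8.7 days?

38.5 °C

Required daily accumulation = 263 / 8.7 = 30.230 DD/day.
T = T_base + 30.230 = 8.3 + 30.230 = 38.530 ≈ 38.5 °C.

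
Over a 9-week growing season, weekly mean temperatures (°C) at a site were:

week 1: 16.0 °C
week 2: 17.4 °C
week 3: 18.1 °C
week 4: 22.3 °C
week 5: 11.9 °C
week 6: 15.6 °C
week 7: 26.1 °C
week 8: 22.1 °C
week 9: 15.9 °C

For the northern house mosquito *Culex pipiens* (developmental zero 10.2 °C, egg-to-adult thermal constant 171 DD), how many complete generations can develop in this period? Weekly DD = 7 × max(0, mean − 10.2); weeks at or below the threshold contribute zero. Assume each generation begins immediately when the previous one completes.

Weekly DD (7 × max(0, T̄ − 10.2)): 40.6, 50.4, 55.3, 84.7, 11.9, 37.8, 111.3, 83.3, 39.9.
Season total = 515.2 DD.
Complete generations = ⌊515.2 / 171⌋ = 3.

3 generations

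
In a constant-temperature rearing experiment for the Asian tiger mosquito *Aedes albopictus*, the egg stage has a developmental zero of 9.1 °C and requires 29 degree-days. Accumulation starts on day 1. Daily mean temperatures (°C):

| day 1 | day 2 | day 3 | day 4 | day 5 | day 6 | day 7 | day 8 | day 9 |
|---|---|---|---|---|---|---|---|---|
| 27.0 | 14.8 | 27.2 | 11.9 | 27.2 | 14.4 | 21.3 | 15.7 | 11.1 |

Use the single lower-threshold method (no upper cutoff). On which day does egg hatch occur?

day 3

Daily DD above 9.1 °C: 17.9, 5.7, 18.1, 2.8, 18.1, 5.3, 12.2, 6.6, 2.0.
Cumulative: 17.9, 23.6, 41.7, 44.5, 62.6, 67.9, 80.1, 86.7, 88.7.
The total first reaches 29 DD on day 3.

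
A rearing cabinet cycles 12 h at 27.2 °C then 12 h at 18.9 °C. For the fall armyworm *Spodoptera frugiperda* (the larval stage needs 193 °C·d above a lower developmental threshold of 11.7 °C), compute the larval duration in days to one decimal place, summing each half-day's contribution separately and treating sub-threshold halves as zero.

17.0 days

Day half: max(0, 27.2 − 11.7) × 0.5 = 15.5 × 0.5 = 7.75 DD.
Night half: max(0, 18.9 − 11.7) × 0.5 = 7.2 × 0.5 = 3.60 DD.
Per 24 h: 11.35 DD/day.
Duration = 193 / 11.35 = 17.004 ≈ 17.0 days.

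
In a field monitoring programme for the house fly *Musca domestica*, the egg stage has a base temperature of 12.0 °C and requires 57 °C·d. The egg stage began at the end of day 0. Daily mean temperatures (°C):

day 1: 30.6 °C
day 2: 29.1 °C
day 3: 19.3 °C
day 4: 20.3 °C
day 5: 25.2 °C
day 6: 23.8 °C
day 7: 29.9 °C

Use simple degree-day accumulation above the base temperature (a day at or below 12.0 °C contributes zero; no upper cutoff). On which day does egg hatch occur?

Daily DD above 12.0 °C: 18.6, 17.1, 7.3, 8.3, 13.2, 11.8, 17.9.
Cumulative: 18.6, 35.7, 43.0, 51.3, 64.5, 76.3, 94.2.
The total first reaches 57 DD on day 5.

day 5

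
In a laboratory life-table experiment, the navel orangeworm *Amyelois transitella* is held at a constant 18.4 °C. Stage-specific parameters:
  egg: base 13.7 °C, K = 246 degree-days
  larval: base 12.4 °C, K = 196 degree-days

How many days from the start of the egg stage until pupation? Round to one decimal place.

85.0 days

egg: 246 / (18.4 − 13.7) = 246 / 4.7 = 52.340 d.
larval: 196 / (18.4 − 12.4) = 196 / 6.0 = 32.667 d.
Sum = 85.007 ≈ 85.0 days.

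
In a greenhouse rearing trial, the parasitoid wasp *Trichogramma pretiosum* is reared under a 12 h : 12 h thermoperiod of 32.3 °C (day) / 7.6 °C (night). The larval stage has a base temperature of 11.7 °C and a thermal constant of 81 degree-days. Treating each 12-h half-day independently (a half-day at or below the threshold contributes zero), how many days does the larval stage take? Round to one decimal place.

Day half: max(0, 32.3 − 11.7) × 0.5 = 20.6 × 0.5 = 10.30 DD.
Night half: max(0, 7.6 − 11.7) × 0.5 = 0.0 × 0.5 = 0.00 DD.
Per 24 h: 10.30 DD/day.
Duration = 81 / 10.30 = 7.864 ≈ 7.9 days.

7.9 days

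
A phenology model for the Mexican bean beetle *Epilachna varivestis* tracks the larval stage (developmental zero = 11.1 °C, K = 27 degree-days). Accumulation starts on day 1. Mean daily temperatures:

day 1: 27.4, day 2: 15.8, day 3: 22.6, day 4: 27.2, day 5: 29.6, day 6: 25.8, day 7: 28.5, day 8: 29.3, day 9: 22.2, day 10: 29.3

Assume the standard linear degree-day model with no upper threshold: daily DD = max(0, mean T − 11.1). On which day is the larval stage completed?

day 3

Daily DD above 11.1 °C: 16.3, 4.7, 11.5, 16.1, 18.5, 14.7, 17.4, 18.2, 11.1, 18.2.
Cumulative: 16.3, 21.0, 32.5, 48.6, 67.1, 81.8, 99.2, 117.4, 128.5, 146.7.
The total first reaches 27 DD on day 3.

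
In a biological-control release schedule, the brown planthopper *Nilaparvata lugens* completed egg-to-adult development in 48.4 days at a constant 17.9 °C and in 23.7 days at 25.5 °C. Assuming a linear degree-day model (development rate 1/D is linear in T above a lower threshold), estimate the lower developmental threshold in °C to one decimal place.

Under the model K = D·(T − T_b), so D₁·(T₁ − T_b) = D₂·(T₂ − T_b).
48.4·(17.9 − T_b) = 23.7·(25.5 − T_b)
T_b = (48.4·17.9 − 23.7·25.5) / (48.4 − 23.7) = 262.01 / 24.7 = 10.608 °C ≈ 10.6 °C.

10.6 °C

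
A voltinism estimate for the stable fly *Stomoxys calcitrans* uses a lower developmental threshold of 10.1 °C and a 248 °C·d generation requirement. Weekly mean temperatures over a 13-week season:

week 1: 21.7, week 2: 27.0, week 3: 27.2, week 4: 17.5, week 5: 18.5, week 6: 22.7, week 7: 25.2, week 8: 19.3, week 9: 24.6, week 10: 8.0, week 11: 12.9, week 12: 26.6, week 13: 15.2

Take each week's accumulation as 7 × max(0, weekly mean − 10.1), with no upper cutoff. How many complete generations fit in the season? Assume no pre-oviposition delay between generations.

3 generations

Weekly DD (7 × max(0, T̄ − 10.1)): 81.2, 118.3, 119.7, 51.8, 58.8, 88.2, 105.7, 64.4, 101.5, 0.0, 19.6, 115.5, 35.7.
Season total = 960.4 DD.
Complete generations = ⌊960.4 / 248⌋ = 3.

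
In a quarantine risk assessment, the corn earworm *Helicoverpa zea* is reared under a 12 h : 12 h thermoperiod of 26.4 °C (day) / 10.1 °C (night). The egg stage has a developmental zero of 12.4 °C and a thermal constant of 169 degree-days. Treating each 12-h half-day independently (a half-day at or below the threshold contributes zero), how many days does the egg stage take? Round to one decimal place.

Day half: max(0, 26.4 − 12.4) × 0.5 = 14.0 × 0.5 = 7.00 DD.
Night half: max(0, 10.1 − 12.4) × 0.5 = 0.0 × 0.5 = 0.00 DD.
Per 24 h: 7.00 DD/day.
Duration = 169 / 7.00 = 24.143 ≈ 24.1 days.

24.1 days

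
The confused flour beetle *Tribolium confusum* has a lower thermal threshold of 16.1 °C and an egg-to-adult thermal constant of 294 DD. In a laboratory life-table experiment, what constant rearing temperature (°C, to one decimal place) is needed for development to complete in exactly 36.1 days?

24.2 °C

Required daily accumulation = 294 / 36.1 = 8.144 DD/day.
T = T_base + 8.144 = 16.1 + 8.144 = 24.244 ≈ 24.2 °C.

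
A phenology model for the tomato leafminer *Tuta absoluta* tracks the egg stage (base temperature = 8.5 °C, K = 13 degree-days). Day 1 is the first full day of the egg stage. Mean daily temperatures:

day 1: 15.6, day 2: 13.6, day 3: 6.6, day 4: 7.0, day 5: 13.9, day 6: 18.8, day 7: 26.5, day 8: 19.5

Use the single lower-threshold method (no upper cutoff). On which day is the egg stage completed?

Daily DD above 8.5 °C: 7.1, 5.1, 0.0, 0.0, 5.4, 10.3, 18.0, 11.0.
Cumulative: 7.1, 12.2, 12.2, 12.2, 17.6, 27.9, 45.9, 56.9.
The total first reaches 13 DD on day 5.

day 5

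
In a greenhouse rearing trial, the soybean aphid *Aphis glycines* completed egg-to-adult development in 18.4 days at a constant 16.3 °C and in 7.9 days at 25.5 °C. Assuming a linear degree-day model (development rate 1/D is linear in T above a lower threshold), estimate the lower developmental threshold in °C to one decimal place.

Linear rate model ⇒ the product D·(T − T_b) is constant across temperatures.
18.4·(16.3 − T_b) = 7.9·(25.5 − T_b)
T_b = (18.4·16.3 − 7.9·25.5) / (18.4 − 7.9) = 98.47 / 10.5 = 9.378 °C ≈ 9.4 °C.

9.4 °C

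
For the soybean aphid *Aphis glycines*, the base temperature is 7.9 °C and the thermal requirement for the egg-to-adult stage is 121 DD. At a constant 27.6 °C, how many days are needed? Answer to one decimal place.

6.1 days

Daily accumulation = 27.6 − 7.9 = 19.7 DD/day.
Duration = 121 / 19.7 = 6.142 ≈ 6.1 days.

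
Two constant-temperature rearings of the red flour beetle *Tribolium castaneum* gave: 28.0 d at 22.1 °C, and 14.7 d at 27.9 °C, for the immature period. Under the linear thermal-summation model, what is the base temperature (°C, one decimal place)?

Under the model K = D·(T − T_b), so D₁·(T₁ − T_b) = D₂·(T₂ − T_b).
28.0·(22.1 − T_b) = 14.7·(27.9 − T_b)
T_b = (28.0·22.1 − 14.7·27.9) / (28.0 − 14.7) = 208.67 / 13.3 = 15.689 °C ≈ 15.7 °C.

15.7 °C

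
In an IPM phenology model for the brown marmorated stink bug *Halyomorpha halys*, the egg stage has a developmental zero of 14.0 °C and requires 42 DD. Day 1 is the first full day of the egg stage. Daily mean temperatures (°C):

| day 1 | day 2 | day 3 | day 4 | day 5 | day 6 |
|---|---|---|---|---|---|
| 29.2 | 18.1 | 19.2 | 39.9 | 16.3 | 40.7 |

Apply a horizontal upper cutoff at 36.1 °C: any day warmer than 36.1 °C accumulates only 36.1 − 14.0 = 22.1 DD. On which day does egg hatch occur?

day 4

Daily DD above 14.0 °C (capped at 22.1): 15.2, 4.1, 5.2, 22.1, 2.3, 22.1.
Cumulative: 15.2, 19.3, 24.5, 46.6, 48.9, 71.0.
The total first reaches 42 DD on day 4.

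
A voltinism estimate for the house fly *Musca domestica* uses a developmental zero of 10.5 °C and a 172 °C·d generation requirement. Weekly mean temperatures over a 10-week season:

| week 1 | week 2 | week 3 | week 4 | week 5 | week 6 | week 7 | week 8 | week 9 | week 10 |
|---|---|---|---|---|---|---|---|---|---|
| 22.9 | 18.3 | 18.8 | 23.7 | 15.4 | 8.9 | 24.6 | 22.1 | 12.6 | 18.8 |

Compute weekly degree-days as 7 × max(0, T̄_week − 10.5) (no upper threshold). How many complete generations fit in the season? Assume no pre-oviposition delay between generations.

Weekly DD (7 × max(0, T̄ − 10.5)): 86.8, 54.6, 58.1, 92.4, 34.3, 0.0, 98.7, 81.2, 14.7, 58.1.
Season total = 578.9 DD.
Complete generations = ⌊578.9 / 172⌋ = 3.

3 generations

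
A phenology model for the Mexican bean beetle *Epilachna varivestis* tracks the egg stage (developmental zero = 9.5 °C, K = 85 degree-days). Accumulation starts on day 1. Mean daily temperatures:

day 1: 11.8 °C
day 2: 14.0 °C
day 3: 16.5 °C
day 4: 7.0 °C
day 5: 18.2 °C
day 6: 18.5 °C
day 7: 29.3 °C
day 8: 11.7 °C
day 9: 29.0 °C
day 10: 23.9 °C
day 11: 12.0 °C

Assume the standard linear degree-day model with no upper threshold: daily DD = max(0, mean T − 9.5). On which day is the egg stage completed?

Daily DD above 9.5 °C: 2.3, 4.5, 7.0, 0.0, 8.7, 9.0, 19.8, 2.2, 19.5, 14.4, 2.5.
Cumulative: 2.3, 6.8, 13.8, 13.8, 22.5, 31.5, 51.3, 53.5, 73.0, 87.4, 89.9.
The total first reaches 85 DD on day 10.

day 10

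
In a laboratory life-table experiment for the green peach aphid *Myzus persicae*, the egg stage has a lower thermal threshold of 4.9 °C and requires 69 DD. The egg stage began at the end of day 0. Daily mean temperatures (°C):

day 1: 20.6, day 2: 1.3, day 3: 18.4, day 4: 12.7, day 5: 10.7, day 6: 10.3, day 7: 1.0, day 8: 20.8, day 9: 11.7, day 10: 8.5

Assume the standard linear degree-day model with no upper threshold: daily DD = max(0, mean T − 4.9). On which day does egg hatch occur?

Daily DD above 4.9 °C: 15.7, 0.0, 13.5, 7.8, 5.8, 5.4, 0.0, 15.9, 6.8, 3.6.
Cumulative: 15.7, 15.7, 29.2, 37.0, 42.8, 48.2, 48.2, 64.1, 70.9, 74.5.
The total first reaches 69 DD on day 9.

day 9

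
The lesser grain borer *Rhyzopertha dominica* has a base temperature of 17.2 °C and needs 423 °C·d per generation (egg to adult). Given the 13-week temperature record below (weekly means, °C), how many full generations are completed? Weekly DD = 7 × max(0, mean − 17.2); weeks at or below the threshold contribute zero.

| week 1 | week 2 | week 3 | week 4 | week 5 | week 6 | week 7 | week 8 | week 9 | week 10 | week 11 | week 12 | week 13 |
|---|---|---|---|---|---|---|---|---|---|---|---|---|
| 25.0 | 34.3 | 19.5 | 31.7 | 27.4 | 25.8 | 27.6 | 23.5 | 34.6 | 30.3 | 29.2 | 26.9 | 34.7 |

2 generations

Weekly DD (7 × max(0, T̄ − 17.2)): 54.6, 119.7, 16.1, 101.5, 71.4, 60.2, 72.8, 44.1, 121.8, 91.7, 84.0, 67.9, 122.5.
Season total = 1028.3 DD.
Complete generations = ⌊1028.3 / 423⌋ = 2.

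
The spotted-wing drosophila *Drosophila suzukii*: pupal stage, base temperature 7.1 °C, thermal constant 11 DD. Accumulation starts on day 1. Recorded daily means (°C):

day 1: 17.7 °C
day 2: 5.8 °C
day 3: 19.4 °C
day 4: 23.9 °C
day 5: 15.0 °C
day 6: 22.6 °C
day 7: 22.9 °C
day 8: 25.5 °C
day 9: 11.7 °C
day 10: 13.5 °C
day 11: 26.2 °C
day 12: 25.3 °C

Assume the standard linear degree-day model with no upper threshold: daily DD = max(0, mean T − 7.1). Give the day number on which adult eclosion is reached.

day 3

Daily DD above 7.1 °C: 10.6, 0.0, 12.3, 16.8, 7.9, 15.5, 15.8, 18.4, 4.6, 6.4, 19.1, 18.2.
Cumulative: 10.6, 10.6, 22.9, 39.7, 47.6, 63.1, 78.9, 97.3, 101.9, 108.3, 127.4, 145.6.
The total first reaches 11 DD on day 3.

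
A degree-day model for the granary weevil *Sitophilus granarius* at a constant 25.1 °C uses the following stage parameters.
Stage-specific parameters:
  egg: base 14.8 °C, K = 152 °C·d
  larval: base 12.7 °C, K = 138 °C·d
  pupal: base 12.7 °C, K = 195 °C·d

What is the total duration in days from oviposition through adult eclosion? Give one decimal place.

41.6 days

egg: 152 / (25.1 − 14.8) = 152 / 10.3 = 14.757 d.
larval: 138 / (25.1 − 12.7) = 138 / 12.4 = 11.129 d.
pupal: 195 / (25.1 − 12.7) = 195 / 12.4 = 15.726 d.
Sum = 41.612 ≈ 41.6 days.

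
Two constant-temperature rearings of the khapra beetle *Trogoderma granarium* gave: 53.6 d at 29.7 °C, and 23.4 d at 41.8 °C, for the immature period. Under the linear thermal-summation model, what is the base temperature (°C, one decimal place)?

Equal thermal constants: D₁(T₁ − T_b) = D₂(T₂ − T_b).
53.6·(29.7 − T_b) = 23.4·(41.8 − T_b)
T_b = (53.6·29.7 − 23.4·41.8) / (53.6 − 23.4) = 613.80 / 30.2 = 20.325 °C ≈ 20.3 °C.

20.3 °C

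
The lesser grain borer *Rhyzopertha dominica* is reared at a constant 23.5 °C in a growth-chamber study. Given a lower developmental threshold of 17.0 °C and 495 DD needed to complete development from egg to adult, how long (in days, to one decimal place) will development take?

Daily accumulation = 23.5 − 17.0 = 6.5 DD/day.
Duration = 495 / 6.5 = 76.154 ≈ 76.2 days.

76.2 days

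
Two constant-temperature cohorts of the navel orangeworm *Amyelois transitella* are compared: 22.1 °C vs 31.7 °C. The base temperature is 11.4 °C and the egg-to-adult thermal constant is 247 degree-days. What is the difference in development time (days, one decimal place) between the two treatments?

10.9 days

At 22.1 °C: 247 / (22.1 − 11.4) = 247 / 10.7 = 23.084 d.
At 31.7 °C: 247 / (31.7 − 11.4) = 247 / 20.3 = 12.167 d.
Difference = |23.084 − 12.167| = 10.917 ≈ 10.9 days.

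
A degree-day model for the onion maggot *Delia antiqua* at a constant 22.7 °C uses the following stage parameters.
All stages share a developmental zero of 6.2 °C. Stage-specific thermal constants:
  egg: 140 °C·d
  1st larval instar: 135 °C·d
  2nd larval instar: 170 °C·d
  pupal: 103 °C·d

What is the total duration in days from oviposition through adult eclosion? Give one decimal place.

Daily accumulation at 22.7 °C = 22.7 − 6.2 = 16.5 DD/day.
Total K = 140 + 135 + 170 + 103 = 548 DD.
Total duration = 548 / 16.5 = 33.212 ≈ 33.2 days.

33.2 days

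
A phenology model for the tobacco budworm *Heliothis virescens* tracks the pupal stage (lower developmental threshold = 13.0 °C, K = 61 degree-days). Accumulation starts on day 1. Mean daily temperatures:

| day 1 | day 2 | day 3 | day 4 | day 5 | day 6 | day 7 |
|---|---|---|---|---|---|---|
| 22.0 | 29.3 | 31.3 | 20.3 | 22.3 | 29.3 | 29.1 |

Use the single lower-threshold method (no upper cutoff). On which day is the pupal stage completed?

Daily DD above 13.0 °C: 9.0, 16.3, 18.3, 7.3, 9.3, 16.3, 16.1.
Cumulative: 9.0, 25.3, 43.6, 50.9, 60.2, 76.5, 92.6.
The total first reaches 61 DD on day 6.

day 6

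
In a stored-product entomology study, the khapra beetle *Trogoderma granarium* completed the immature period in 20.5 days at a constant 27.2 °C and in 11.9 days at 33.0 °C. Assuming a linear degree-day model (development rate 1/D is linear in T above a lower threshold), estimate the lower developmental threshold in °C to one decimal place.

19.2 °C

Linear rate model ⇒ the product D·(T − T_b) is constant across temperatures.
20.5·(27.2 − T_b) = 11.9·(33.0 − T_b)
T_b = (20.5·27.2 − 11.9·33.0) / (20.5 − 11.9) = 164.90 / 8.6 = 19.174 °C ≈ 19.2 °C.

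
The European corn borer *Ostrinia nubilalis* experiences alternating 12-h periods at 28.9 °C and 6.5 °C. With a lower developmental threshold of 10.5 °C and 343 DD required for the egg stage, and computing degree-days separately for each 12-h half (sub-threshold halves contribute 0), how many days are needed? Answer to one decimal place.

Day half: max(0, 28.9 − 10.5) × 0.5 = 18.4 × 0.5 = 9.20 DD.
Night half: max(0, 6.5 − 10.5) × 0.5 = 0.0 × 0.5 = 0.00 DD.
Per 24 h: 9.20 DD/day.
Duration = 343 / 9.20 = 37.283 ≈ 37.3 days.

37.3 days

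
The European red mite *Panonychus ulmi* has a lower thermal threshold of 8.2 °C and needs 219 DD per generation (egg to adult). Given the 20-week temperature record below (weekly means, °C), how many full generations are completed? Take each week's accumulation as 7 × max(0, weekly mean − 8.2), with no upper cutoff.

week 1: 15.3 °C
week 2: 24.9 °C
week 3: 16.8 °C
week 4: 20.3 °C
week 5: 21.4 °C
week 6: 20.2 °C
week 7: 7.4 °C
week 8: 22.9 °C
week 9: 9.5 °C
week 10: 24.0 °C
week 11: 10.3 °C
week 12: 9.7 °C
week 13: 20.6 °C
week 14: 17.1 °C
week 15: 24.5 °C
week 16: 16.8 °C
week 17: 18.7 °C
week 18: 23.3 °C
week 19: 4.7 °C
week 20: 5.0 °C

5 generations

Weekly DD (7 × max(0, T̄ − 8.2)): 49.7, 116.9, 60.2, 84.7, 92.4, 84.0, 0.0, 102.9, 9.1, 110.6, 14.7, 10.5, 86.8, 62.3, 114.1, 60.2, 73.5, 105.7, 0.0, 0.0.
Season total = 1238.3 DD.
Complete generations = ⌊1238.3 / 219⌋ = 5.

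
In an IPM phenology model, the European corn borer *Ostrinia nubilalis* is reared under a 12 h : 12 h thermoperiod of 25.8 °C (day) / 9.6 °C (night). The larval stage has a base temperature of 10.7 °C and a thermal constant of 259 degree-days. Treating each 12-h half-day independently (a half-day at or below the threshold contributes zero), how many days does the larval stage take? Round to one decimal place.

Day half: max(0, 25.8 − 10.7) × 0.5 = 15.1 × 0.5 = 7.55 DD.
Night half: max(0, 9.6 − 10.7) × 0.5 = 0.0 × 0.5 = 0.00 DD.
Per 24 h: 7.55 DD/day.
Duration = 259 / 7.55 = 34.305 ≈ 34.3 days.

34.3 days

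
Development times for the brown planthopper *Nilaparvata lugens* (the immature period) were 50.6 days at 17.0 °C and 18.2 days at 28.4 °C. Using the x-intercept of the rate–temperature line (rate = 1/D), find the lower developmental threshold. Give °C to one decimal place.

10.6 °C

Under the model K = D·(T − T_b), so D₁·(T₁ − T_b) = D₂·(T₂ − T_b).
50.6·(17.0 − T_b) = 18.2·(28.4 − T_b)
T_b = (50.6·17.0 − 18.2·28.4) / (50.6 − 18.2) = 343.32 / 32.4 = 10.596 °C ≈ 10.6 °C.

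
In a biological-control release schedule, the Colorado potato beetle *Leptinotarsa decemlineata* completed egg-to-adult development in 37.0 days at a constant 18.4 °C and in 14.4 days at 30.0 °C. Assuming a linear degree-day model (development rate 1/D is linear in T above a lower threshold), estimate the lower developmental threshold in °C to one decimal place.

11.0 °C

Linear rate model ⇒ the product D·(T − T_b) is constant across temperatures.
37.0·(18.4 − T_b) = 14.4·(30.0 − T_b)
T_b = (37.0·18.4 − 14.4·30.0) / (37.0 − 14.4) = 248.80 / 22.6 = 11.009 °C ≈ 11.0 °C.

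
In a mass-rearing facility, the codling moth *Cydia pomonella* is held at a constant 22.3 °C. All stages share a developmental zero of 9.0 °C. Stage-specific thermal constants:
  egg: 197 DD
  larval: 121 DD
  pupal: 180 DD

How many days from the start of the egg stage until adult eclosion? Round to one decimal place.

37.4 days

Daily accumulation at 22.3 °C = 22.3 − 9.0 = 13.3 DD/day.
Total K = 197 + 121 + 180 = 498 DD.
Total duration = 498 / 13.3 = 37.444 ≈ 37.4 days.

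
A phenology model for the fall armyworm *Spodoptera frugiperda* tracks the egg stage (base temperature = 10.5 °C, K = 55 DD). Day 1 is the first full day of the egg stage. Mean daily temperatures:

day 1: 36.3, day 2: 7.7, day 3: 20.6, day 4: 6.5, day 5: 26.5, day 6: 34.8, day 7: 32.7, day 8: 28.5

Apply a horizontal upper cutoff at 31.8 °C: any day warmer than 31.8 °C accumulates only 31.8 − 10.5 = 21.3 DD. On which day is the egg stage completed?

Daily DD above 10.5 °C (capped at 21.3): 21.3, 0.0, 10.1, 0.0, 16.0, 21.3, 21.3, 18.0.
Cumulative: 21.3, 21.3, 31.4, 31.4, 47.4, 68.7, 90.0, 108.0.
The total first reaches 55 DD on day 6.

day 6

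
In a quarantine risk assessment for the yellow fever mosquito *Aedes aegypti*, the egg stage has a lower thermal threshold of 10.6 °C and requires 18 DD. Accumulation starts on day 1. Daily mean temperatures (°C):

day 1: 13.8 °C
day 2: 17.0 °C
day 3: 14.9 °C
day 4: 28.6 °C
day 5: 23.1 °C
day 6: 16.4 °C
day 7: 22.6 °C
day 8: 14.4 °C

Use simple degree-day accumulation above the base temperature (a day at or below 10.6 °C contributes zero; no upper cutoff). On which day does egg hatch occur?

Daily DD above 10.6 °C: 3.2, 6.4, 4.3, 18.0, 12.5, 5.8, 12.0, 3.8.
Cumulative: 3.2, 9.6, 13.9, 31.9, 44.4, 50.2, 62.2, 66.0.
The total first reaches 18 DD on day 4.

day 4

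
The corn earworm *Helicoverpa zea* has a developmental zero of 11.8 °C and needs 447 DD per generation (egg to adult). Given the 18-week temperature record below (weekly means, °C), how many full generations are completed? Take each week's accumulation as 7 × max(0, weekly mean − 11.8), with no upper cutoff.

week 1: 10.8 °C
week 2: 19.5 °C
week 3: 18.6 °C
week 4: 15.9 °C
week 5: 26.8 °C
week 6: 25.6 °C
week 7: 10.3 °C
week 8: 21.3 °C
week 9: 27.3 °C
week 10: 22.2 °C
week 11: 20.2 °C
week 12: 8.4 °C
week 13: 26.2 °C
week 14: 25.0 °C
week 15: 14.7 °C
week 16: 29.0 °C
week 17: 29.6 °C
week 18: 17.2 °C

2 generations

Weekly DD (7 × max(0, T̄ − 11.8)): 0.0, 53.9, 47.6, 28.7, 105.0, 96.6, 0.0, 66.5, 108.5, 72.8, 58.8, 0.0, 100.8, 92.4, 20.3, 120.4, 124.6, 37.8.
Season total = 1134.7 DD.
Complete generations = ⌊1134.7 / 447⌋ = 2.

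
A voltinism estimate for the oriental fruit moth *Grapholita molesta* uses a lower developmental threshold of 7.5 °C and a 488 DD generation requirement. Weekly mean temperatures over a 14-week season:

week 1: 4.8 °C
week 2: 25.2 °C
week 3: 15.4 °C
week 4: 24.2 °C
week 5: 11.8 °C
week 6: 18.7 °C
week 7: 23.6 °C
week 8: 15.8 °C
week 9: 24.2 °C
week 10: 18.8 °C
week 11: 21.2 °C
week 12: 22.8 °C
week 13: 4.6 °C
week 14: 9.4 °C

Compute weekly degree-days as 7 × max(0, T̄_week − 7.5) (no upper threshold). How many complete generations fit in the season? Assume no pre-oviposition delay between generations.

Weekly DD (7 × max(0, T̄ − 7.5)): 0.0, 123.9, 55.3, 116.9, 30.1, 78.4, 112.7, 58.1, 116.9, 79.1, 95.9, 107.1, 0.0, 13.3.
Season total = 987.7 DD.
Complete generations = ⌊987.7 / 488⌋ = 2.

2 generations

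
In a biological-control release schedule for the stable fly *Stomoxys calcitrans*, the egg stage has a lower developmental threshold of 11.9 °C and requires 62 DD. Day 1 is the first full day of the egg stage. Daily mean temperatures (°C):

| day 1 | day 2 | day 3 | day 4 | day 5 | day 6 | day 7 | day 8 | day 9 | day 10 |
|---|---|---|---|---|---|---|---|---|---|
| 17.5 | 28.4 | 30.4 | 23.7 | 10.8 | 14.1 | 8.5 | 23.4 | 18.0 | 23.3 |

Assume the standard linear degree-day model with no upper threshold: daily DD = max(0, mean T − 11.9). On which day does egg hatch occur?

day 8

Daily DD above 11.9 °C: 5.6, 16.5, 18.5, 11.8, 0.0, 2.2, 0.0, 11.5, 6.1, 11.4.
Cumulative: 5.6, 22.1, 40.6, 52.4, 52.4, 54.6, 54.6, 66.1, 72.2, 83.6.
The total first reaches 62 DD on day 8.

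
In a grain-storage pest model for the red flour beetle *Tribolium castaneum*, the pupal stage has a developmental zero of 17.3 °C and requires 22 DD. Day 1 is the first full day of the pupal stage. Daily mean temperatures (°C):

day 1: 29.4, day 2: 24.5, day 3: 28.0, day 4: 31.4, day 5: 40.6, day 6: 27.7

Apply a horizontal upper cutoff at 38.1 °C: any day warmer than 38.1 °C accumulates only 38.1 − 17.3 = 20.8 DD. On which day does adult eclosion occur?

Daily DD above 17.3 °C (capped at 20.8): 12.1, 7.2, 10.7, 14.1, 20.8, 10.4.
Cumulative: 12.1, 19.3, 30.0, 44.1, 64.9, 75.3.
The total first reaches 22 DD on day 3.

day 3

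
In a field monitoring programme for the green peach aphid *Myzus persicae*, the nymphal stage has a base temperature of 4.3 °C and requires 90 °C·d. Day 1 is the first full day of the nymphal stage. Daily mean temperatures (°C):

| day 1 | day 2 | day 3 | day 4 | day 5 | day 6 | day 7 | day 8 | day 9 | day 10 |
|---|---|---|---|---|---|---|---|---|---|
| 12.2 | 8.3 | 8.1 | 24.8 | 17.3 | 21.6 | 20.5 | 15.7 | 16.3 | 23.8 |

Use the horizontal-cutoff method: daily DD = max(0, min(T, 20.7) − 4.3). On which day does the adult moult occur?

Daily DD above 4.3 °C (capped at 16.4): 7.9, 4.0, 3.8, 16.4, 13.0, 16.4, 16.2, 11.4, 12.0, 16.4.
Cumulative: 7.9, 11.9, 15.7, 32.1, 45.1, 61.5, 77.7, 89.1, 101.1, 117.5.
The total first reaches 90 DD on day 9.

day 9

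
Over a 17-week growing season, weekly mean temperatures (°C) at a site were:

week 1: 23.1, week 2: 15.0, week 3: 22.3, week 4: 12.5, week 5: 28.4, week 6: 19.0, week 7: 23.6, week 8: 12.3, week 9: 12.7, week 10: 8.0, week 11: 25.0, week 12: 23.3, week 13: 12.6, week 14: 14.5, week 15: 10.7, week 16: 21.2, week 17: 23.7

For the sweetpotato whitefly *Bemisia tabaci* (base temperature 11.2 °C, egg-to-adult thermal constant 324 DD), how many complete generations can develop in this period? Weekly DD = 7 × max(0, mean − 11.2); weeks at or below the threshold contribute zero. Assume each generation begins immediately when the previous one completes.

Weekly DD (7 × max(0, T̄ − 11.2)): 83.3, 26.6, 77.7, 9.1, 120.4, 54.6, 86.8, 7.7, 10.5, 0.0, 96.6, 84.7, 9.8, 23.1, 0.0, 70.0, 87.5.
Season total = 848.4 DD.
Complete generations = ⌊848.4 / 324⌋ = 2.

2 generations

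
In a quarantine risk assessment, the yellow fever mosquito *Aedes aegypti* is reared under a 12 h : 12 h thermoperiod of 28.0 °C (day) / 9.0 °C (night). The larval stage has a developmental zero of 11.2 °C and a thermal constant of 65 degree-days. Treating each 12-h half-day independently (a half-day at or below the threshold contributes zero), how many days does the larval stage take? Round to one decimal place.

Day half: max(0, 28.0 − 11.2) × 0.5 = 16.8 × 0.5 = 8.40 DD.
Night half: max(0, 9.0 − 11.2) × 0.5 = 0.0 × 0.5 = 0.00 DD.
Per 24 h: 8.40 DD/day.
Duration = 65 / 8.40 = 7.738 ≈ 7.7 days.

7.7 days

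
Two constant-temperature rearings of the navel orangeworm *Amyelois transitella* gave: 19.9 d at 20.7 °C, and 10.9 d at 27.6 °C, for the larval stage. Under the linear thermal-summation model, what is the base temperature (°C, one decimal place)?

12.3 °C

Equal thermal constants: D₁(T₁ − T_b) = D₂(T₂ − T_b).
19.9·(20.7 − T_b) = 10.9·(27.6 − T_b)
T_b = (19.9·20.7 − 10.9·27.6) / (19.9 − 10.9) = 111.09 / 9.0 = 12.343 °C ≈ 12.3 °C.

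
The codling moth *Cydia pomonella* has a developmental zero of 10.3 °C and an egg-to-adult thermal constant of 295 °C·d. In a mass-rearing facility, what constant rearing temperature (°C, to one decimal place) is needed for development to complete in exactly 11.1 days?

36.9 °C

Required daily accumulation = 295 / 11.1 = 26.577 DD/day.
T = T_base + 26.577 = 10.3 + 26.577 = 36.877 ≈ 36.9 °C.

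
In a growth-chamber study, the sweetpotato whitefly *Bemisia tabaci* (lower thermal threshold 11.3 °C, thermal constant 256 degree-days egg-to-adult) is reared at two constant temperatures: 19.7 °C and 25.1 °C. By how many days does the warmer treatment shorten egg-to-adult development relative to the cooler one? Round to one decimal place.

At 19.7 °C: 256 / (19.7 − 11.3) = 256 / 8.4 = 30.476 d.
At 25.1 °C: 256 / (25.1 − 11.3) = 256 / 13.8 = 18.551 d.
Difference = |30.476 − 18.551| = 11.925 ≈ 11.9 days.

11.9 days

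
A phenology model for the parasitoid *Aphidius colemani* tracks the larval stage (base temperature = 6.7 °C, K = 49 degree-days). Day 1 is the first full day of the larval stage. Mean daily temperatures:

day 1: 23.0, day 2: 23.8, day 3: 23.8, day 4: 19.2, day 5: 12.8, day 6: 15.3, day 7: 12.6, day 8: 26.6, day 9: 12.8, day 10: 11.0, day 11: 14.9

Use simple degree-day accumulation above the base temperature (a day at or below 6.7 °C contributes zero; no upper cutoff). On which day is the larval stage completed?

day 3

Daily DD above 6.7 °C: 16.3, 17.1, 17.1, 12.5, 6.1, 8.6, 5.9, 19.9, 6.1, 4.3, 8.2.
Cumulative: 16.3, 33.4, 50.5, 63.0, 69.1, 77.7, 83.6, 103.5, 109.6, 113.9, 122.1.
The total first reaches 49 DD on day 3.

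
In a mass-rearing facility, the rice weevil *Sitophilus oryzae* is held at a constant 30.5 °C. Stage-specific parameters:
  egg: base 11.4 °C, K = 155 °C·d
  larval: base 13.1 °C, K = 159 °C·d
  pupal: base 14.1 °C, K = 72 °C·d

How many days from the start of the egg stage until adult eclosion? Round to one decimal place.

21.6 days

egg: 155 / (30.5 − 11.4) = 155 / 19.1 = 8.115 d.
larval: 159 / (30.5 − 13.1) = 159 / 17.4 = 9.138 d.
pupal: 72 / (30.5 − 14.1) = 72 / 16.4 = 4.390 d.
Sum = 21.643 ≈ 21.6 days.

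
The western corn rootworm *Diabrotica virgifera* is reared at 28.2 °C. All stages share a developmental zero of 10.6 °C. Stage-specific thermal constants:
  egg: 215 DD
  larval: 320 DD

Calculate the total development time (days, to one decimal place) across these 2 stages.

Daily accumulation at 28.2 °C = 28.2 − 10.6 = 17.6 DD/day.
Total K = 215 + 320 = 535 DD.
Total duration = 535 / 17.6 = 30.398 ≈ 30.4 days.

30.4 days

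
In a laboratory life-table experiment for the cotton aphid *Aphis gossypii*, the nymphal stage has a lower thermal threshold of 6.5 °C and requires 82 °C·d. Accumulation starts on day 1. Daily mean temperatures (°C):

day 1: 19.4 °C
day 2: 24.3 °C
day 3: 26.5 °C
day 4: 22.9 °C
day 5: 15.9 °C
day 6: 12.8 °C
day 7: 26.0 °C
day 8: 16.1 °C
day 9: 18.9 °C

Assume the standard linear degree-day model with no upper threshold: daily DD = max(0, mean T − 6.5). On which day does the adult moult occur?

day 6

Daily DD above 6.5 °C: 12.9, 17.8, 20.0, 16.4, 9.4, 6.3, 19.5, 9.6, 12.4.
Cumulative: 12.9, 30.7, 50.7, 67.1, 76.5, 82.8, 102.3, 111.9, 124.3.
The total first reaches 82 DD on day 6.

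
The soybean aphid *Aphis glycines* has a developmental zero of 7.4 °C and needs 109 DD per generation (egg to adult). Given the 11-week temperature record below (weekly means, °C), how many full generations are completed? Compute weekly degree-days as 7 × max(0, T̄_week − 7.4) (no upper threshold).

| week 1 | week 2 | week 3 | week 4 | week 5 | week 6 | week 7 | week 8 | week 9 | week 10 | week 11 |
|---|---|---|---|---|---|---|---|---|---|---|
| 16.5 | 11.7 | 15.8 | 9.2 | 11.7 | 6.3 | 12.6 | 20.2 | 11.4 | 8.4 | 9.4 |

3 generations

Weekly DD (7 × max(0, T̄ − 7.4)): 63.7, 30.1, 58.8, 12.6, 30.1, 0.0, 36.4, 89.6, 28.0, 7.0, 14.0.
Season total = 370.3 DD.
Complete generations = ⌊370.3 / 109⌋ = 3.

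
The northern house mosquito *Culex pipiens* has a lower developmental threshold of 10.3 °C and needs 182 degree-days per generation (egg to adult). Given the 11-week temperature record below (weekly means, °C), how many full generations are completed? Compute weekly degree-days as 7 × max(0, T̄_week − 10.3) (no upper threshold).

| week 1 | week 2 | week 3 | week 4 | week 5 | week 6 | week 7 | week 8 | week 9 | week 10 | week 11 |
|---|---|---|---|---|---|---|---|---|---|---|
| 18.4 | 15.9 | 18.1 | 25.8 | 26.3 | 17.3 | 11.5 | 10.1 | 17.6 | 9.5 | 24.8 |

3 generations

Weekly DD (7 × max(0, T̄ − 10.3)): 56.7, 39.2, 54.6, 108.5, 112.0, 49.0, 8.4, 0.0, 51.1, 0.0, 101.5.
Season total = 581.0 DD.
Complete generations = ⌊581.0 / 182⌋ = 3.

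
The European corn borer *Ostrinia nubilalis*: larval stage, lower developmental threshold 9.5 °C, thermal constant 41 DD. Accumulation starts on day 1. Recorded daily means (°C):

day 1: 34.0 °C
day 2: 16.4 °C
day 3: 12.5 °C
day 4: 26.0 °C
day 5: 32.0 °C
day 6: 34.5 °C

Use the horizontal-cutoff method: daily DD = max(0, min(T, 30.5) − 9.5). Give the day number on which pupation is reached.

day 4

Daily DD above 9.5 °C (capped at 21.0): 21.0, 6.9, 3.0, 16.5, 21.0, 21.0.
Cumulative: 21.0, 27.9, 30.9, 47.4, 68.4, 89.4.
The total first reaches 41 DD on day 4.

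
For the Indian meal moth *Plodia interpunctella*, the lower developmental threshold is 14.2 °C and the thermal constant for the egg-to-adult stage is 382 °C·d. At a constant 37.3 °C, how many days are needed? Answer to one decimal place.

Daily accumulation = 37.3 − 14.2 = 23.1 DD/day.
Duration = 382 / 23.1 = 16.537 ≈ 16.5 days.

16.5 days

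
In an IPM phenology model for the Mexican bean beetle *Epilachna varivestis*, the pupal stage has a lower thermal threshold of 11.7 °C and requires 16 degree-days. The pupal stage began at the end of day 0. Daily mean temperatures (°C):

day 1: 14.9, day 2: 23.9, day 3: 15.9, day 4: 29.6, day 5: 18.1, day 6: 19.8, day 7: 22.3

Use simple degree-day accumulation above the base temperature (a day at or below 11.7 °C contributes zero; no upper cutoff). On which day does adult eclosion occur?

day 3

Daily DD above 11.7 °C: 3.2, 12.2, 4.2, 17.9, 6.4, 8.1, 10.6.
Cumulative: 3.2, 15.4, 19.6, 37.5, 43.9, 52.0, 62.6.
The total first reaches 16 DD on day 3.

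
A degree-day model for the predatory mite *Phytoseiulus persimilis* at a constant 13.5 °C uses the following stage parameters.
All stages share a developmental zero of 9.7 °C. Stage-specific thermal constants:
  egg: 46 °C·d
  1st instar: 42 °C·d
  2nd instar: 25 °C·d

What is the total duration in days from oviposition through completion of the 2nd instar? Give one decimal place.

Daily accumulation at 13.5 °C = 13.5 − 9.7 = 3.8 DD/day.
Total K = 46 + 42 + 25 = 113 DD.
Total duration = 113 / 3.8 = 29.737 ≈ 29.7 days.

29.7 days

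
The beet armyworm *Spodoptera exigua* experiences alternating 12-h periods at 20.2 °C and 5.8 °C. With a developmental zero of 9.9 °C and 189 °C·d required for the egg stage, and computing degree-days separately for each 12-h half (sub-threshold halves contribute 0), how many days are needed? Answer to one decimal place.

36.7 days

Day half: max(0, 20.2 − 9.9) × 0.5 = 10.3 × 0.5 = 5.15 DD.
Night half: max(0, 5.8 − 9.9) × 0.5 = 0.0 × 0.5 = 0.00 DD.
Per 24 h: 5.15 DD/day.
Duration = 189 / 5.15 = 36.699 ≈ 36.7 days.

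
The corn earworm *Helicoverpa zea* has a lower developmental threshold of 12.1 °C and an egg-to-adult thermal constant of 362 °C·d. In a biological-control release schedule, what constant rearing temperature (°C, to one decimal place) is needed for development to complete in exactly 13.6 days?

38.7 °C

Required daily accumulation = 362 / 13.6 = 26.618 DD/day.
T = T_base + 26.618 = 12.1 + 26.618 = 38.718 ≈ 38.7 °C.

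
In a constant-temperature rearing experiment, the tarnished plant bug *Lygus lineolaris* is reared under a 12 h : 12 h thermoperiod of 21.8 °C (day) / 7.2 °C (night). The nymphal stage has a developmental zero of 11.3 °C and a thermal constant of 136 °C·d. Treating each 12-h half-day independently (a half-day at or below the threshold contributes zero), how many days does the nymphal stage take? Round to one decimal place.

Day half: max(0, 21.8 − 11.3) × 0.5 = 10.5 × 0.5 = 5.25 DD.
Night half: max(0, 7.2 − 11.3) × 0.5 = 0.0 × 0.5 = 0.00 DD.
Per 24 h: 5.25 DD/day.
Duration = 136 / 5.25 = 25.905 ≈ 25.9 days.

25.9 days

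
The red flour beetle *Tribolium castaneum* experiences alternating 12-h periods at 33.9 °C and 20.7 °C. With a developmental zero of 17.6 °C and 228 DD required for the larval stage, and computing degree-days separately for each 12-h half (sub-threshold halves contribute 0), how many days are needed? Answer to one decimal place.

Day half: max(0, 33.9 − 17.6) × 0.5 = 16.3 × 0.5 = 8.15 DD.
Night half: max(0, 20.7 − 17.6) × 0.5 = 3.1 × 0.5 = 1.55 DD.
Per 24 h: 9.70 DD/day.
Duration = 228 / 9.70 = 23.505 ≈ 23.5 days.

23.5 days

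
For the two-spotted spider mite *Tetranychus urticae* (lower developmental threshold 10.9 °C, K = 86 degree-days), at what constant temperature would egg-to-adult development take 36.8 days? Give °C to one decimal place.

13.2 °C

Required daily accumulation = 86 / 36.8 = 2.337 DD/day.
T = T_base + 2.337 = 10.9 + 2.337 = 13.237 ≈ 13.2 °C.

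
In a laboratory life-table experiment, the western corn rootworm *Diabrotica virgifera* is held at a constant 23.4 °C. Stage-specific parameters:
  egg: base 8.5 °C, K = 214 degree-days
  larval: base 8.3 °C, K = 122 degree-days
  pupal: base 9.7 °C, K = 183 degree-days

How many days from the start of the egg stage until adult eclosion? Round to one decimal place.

35.8 days

egg: 214 / (23.4 − 8.5) = 214 / 14.9 = 14.362 d.
larval: 122 / (23.4 − 8.3) = 122 / 15.1 = 8.079 d.
pupal: 183 / (23.4 − 9.7) = 183 / 13.7 = 13.358 d.
Sum = 35.800 ≈ 35.8 days.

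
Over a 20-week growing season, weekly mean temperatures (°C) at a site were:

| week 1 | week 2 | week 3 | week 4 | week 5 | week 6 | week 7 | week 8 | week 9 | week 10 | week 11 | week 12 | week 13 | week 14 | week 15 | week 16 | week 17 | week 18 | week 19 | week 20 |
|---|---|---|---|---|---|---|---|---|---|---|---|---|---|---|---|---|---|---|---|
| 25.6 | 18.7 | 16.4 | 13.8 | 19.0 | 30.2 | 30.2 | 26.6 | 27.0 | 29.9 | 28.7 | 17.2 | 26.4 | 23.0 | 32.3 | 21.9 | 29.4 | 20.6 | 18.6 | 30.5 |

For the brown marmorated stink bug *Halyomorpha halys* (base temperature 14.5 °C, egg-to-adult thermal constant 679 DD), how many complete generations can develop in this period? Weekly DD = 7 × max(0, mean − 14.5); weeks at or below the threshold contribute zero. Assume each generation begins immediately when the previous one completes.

Weekly DD (7 × max(0, T̄ − 14.5)): 77.7, 29.4, 13.3, 0.0, 31.5, 109.9, 109.9, 84.7, 87.5, 107.8, 99.4, 18.9, 83.3, 59.5, 124.6, 51.8, 104.3, 42.7, 28.7, 112.0.
Season total = 1376.9 DD.
Complete generations = ⌊1376.9 / 679⌋ = 2.

2 generations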